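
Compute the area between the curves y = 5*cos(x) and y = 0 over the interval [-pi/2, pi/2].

10

On [-pi/2, pi/2], (5*cos(x)) - (0) = 5*cos(x) is ≥ 0 throughout, so the area is a single integral of |5*cos(x)|.
∫[-pi/2,pi/2] (5*cos(x)) dx = 10.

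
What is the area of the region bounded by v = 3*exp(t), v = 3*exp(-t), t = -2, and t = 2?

-12 + 6*exp(-2) + 6*exp(2)

The difference (3*exp(t)) - (3*exp(-t)) = 3*exp(t) - 3*exp(-t) changes sign at t = 0 inside [-2, 2], so split the integral there.
∫[-2,0] (3*exp(t) - 3*exp(-t)) dt = -3*exp(2) - 3*exp(-2) + 6; the area of that piece is -6 + 3*exp(-2) + 3*exp(2).
∫[0,2] (3*exp(t) - 3*exp(-t)) dt = -6 + 3*exp(-2) + 3*exp(2).
Total area = (-6 + 3*exp(-2) + 3*exp(2)) + (-6 + 3*exp(-2) + 3*exp(2)) = -12 + 6*exp(-2) + 6*exp(2).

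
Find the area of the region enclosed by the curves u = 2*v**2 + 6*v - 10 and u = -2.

Both boundary curves give u as a function of v, so integrate with respect to v. Setting them equal: 2*v**2 + 6*v - 8 = 0, i.e. 2*(v - 1)*(v + 4) = 0, so they meet at v = -4, 1.
For v in [-4, 1], u = 2*v**2 + 6*v - 10 is on the left; area = ∫[-4,1] (-(2*v**2 + 6*v - 8)) dv = 125/3.

125/3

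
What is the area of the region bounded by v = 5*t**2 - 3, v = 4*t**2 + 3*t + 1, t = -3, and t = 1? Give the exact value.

The difference (5*t**2 - 3) - (4*t**2 + 3*t + 1) = t**2 - 3*t - 4 changes sign at t = -1 inside [-3, 1], so split the integral there.
∫[-3,-1] (t**2 - 3*t - 4) dt = 38/3.
∫[-1,1] (t**2 - 3*t - 4) dt = -22/3; the area of that piece is 22/3.
Total area = 38/3 + 22/3 = 20.

20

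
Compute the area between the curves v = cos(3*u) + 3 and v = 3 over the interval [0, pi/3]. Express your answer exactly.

The difference (cos(3*u) + 3) - (3) = cos(3*u) changes sign at u = pi/6 inside [0, pi/3], so split the integral there.
∫[0,pi/6] (cos(3*u)) du = 1/3.
∫[pi/6,pi/3] (cos(3*u)) du = -1/3; the area of that piece is 1/3.
Total area = 1/3 + 1/3 = 2/3.

2/3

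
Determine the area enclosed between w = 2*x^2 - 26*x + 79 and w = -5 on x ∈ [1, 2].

149/3

On [1, 2], (2*x^2 - 26*x + 79) - (-5) = 2*x^2 - 26*x + 84 is ≥ 0 throughout, so the area is a single integral of |2*x^2 - 26*x + 84|.
∫[1,2] (2*x^2 - 26*x + 84) dx = 149/3.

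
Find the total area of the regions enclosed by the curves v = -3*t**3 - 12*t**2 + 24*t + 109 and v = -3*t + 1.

Set the curves equal: -3*t**3 - 12*t**2 + 24*t + 109 = -3*t + 1, so -3*t**3 - 12*t**2 + 27*t + 108 = 0, which factors as -3*(t - 3)*(t + 3)*(t + 4) = 0. The curves meet at t = -4, -3, 3.
On [-4, -3], v = -3*t + 1 is on top; that piece has area ∫[-4,-3] (-(-3*t**3 - 12*t**2 + 27*t + 108)) dt = 13/4.
On [-3, 3], v = -3*t**3 - 12*t**2 + 24*t + 109 is on top; that piece has area ∫[-3,3] (-3*t**3 - 12*t**2 + 27*t + 108) dt = 432.
Total enclosed area = 13/4 + 432 = 1741/4.

1741/4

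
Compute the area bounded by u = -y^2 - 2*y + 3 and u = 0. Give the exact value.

Both boundary curves give u as a function of y, so integrate with respect to y. Setting them equal: -y^2 - 2*y + 3 = 0, i.e. -(y - 1)*(y + 3) = 0, so they meet at y = -3, 1.
For y in [-3, 1], u = -y^2 - 2*y + 3 is on the right; area = ∫[-3,1] (-y^2 - 2*y + 3) dy = 32/3.

32/3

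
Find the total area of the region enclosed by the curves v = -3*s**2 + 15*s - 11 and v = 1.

Set the curves equal: -3*s**2 + 15*s - 11 = 1, so -3*s**2 + 15*s - 12 = 0, which factors as -3*(s - 4)*(s - 1) = 0. The curves meet at s = 1, 4.
On [1, 4], v = -3*s**2 + 15*s - 11 is on top; that piece has area ∫[1,4] (-3*s**2 + 15*s - 12) ds = 27/2.

27/2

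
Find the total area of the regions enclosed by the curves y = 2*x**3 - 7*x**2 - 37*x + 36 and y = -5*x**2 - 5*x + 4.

Set the curves equal: 2*x**3 - 7*x**2 - 37*x + 36 = -5*x**2 - 5*x + 4, so 2*x**3 - 2*x**2 - 32*x + 32 = 0, which factors as 2*(x - 4)*(x - 1)*(x + 4) = 0. The curves meet at x = -4, 1, 4.
On [-4, 1], y = 2*x**3 - 7*x**2 - 37*x + 36 is on top; that piece has area ∫[-4,1] (2*x**3 - 2*x**2 - 32*x + 32) dx = 1375/6.
On [1, 4], y = -5*x**2 - 5*x + 4 is on top; that piece has area ∫[1,4] (-(2*x**3 - 2*x**2 - 32*x + 32)) dx = 117/2.
Total enclosed area = 1375/6 + 117/2 = 863/3.

863/3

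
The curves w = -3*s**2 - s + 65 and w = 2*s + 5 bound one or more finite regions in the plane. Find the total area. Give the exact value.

729/2

Set the curves equal: -3*s**2 - s + 65 = 2*s + 5, so -3*s**2 - 3*s + 60 = 0, which factors as -3*(s - 4)*(s + 5) = 0. The curves meet at s = -5, 4.
On [-5, 4], w = -3*s**2 - s + 65 is on top; that piece has area ∫[-5,4] (-3*s**2 - 3*s + 60) ds = 729/2.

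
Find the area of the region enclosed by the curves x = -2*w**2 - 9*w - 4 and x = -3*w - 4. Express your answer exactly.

Both boundary curves give x as a function of w, so integrate with respect to w. Setting them equal: -2*w**2 - 6*w = 0, i.e. -2*w*(w + 3) = 0, so they meet at w = -3, 0.
For w in [-3, 0], x = -2*w**2 - 9*w - 4 is on the right; area = ∫[-3,0] (-2*w**2 - 6*w) dw = 9.

9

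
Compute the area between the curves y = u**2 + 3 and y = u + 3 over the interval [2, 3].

On [2, 3], (u**2 + 3) - (u + 3) = u**2 - u is ≥ 0 throughout, so the area is a single integral of |u**2 - u|.
∫[2,3] (u**2 - u) du = 23/6.

23/6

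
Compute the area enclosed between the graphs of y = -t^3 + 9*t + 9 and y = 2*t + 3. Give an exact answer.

131/4

Set the curves equal: -t^3 + 9*t + 9 = 2*t + 3, so -t^3 + 7*t + 6 = 0, which factors as -(t - 3)*(t + 1)*(t + 2) = 0. The curves meet at t = -2, -1, 3.
On [-2, -1], y = 2*t + 3 is on top; that piece has area ∫[-2,-1] (-(-t^3 + 7*t + 6)) dt = 3/4.
On [-1, 3], y = -t^3 + 9*t + 9 is on top; that piece has area ∫[-1,3] (-t^3 + 7*t + 6) dt = 32.
Total enclosed area = 3/4 + 32 = 131/4.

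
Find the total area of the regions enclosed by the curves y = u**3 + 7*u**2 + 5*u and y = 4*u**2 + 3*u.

Set the curves equal: u**3 + 7*u**2 + 5*u = 4*u**2 + 3*u, so u**3 + 3*u**2 + 2*u = 0, which factors as u*(u + 1)*(u + 2) = 0. The curves meet at u = -2, -1, 0.
On [-2, -1], y = u**3 + 7*u**2 + 5*u is on top; that piece has area ∫[-2,-1] (u**3 + 3*u**2 + 2*u) du = 1/4.
On [-1, 0], y = 4*u**2 + 3*u is on top; that piece has area ∫[-1,0] (-(u**3 + 3*u**2 + 2*u)) du = 1/4.
Total enclosed area = 1/4 + 1/4 = 1/2.

1/2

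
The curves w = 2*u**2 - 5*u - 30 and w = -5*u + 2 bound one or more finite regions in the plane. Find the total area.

Set the curves equal: 2*u**2 - 5*u - 30 = -5*u + 2, so 2*u**2 - 32 = 0, which factors as 2*(u - 4)*(u + 4) = 0. The curves meet at u = -4, 4.
On [-4, 4], w = -5*u + 2 is on top; that piece has area ∫[-4,4] (-(2*u**2 - 32)) du = 512/3.

512/3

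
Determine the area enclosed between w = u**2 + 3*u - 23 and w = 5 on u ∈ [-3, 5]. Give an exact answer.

The difference (u**2 + 3*u - 23) - (5) = u**2 + 3*u - 28 changes sign at u = 4 inside [-3, 5], so split the integral there.
∫[-3,4] (u**2 + 3*u - 28) du = -931/6; the area of that piece is 931/6.
∫[4,5] (u**2 + 3*u - 28) du = 35/6.
Total area = 931/6 + 35/6 = 161.

161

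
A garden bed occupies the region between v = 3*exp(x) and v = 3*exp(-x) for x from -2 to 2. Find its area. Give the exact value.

The difference (3*exp(x)) - (3*exp(-x)) = 3*exp(x) - 3*exp(-x) changes sign at x = 0 inside [-2, 2], so split the integral there.
∫[-2,0] (3*exp(x) - 3*exp(-x)) dx = -3*exp(2) - 3*exp(-2) + 6; the area of that piece is -6 + 3*exp(-2) + 3*exp(2).
∫[0,2] (3*exp(x) - 3*exp(-x)) dx = -6 + 3*exp(-2) + 3*exp(2).
Total area = (-6 + 3*exp(-2) + 3*exp(2)) + (-6 + 3*exp(-2) + 3*exp(2)) = -12 + 6*exp(-2) + 6*exp(2).

-12 + 6*exp(-2) + 6*exp(2)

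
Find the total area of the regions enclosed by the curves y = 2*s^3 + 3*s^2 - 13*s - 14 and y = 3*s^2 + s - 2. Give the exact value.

131/2

Set the curves equal: 2*s^3 + 3*s^2 - 13*s - 14 = 3*s^2 + s - 2, so 2*s^3 - 14*s - 12 = 0, which factors as 2*(s - 3)*(s + 1)*(s + 2) = 0. The curves meet at s = -2, -1, 3.
On [-2, -1], y = 2*s^3 + 3*s^2 - 13*s - 14 is on top; that piece has area ∫[-2,-1] (2*s^3 - 14*s - 12) ds = 3/2.
On [-1, 3], y = 3*s^2 + s - 2 is on top; that piece has area ∫[-1,3] (-(2*s^3 - 14*s - 12)) ds = 64.
Total enclosed area = 3/2 + 64 = 131/2.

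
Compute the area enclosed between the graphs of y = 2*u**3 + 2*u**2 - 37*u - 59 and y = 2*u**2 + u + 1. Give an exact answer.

Set the curves equal: 2*u**3 + 2*u**2 - 37*u - 59 = 2*u**2 + u + 1, so 2*u**3 - 38*u - 60 = 0, which factors as 2*(u - 5)*(u + 2)*(u + 3) = 0. The curves meet at u = -3, -2, 5.
On [-3, -2], y = 2*u**3 + 2*u**2 - 37*u - 59 is on top; that piece has area ∫[-3,-2] (2*u**3 - 38*u - 60) du = 5/2.
On [-2, 5], y = 2*u**2 + u + 1 is on top; that piece has area ∫[-2,5] (-(2*u**3 - 38*u - 60)) du = 1029/2.
Total enclosed area = 5/2 + 1029/2 = 517.

517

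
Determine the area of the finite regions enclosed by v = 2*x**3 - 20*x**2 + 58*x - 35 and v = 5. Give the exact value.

Set the curves equal: 2*x**3 - 20*x**2 + 58*x - 35 = 5, so 2*x**3 - 20*x**2 + 58*x - 40 = 0, which factors as 2*(x - 5)*(x - 4)*(x - 1) = 0. The curves meet at x = 1, 4, 5.
On [1, 4], v = 2*x**3 - 20*x**2 + 58*x - 35 is on top; that piece has area ∫[1,4] (2*x**3 - 20*x**2 + 58*x - 40) dx = 45/2.
On [4, 5], v = 5 is on top; that piece has area ∫[4,5] (-(2*x**3 - 20*x**2 + 58*x - 40)) dx = 7/6.
Total enclosed area = 45/2 + 7/6 = 71/3.

71/3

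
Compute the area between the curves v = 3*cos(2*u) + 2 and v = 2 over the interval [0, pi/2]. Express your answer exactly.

The difference (3*cos(2*u) + 2) - (2) = 3*cos(2*u) changes sign at u = pi/4 inside [0, pi/2], so split the integral there.
∫[0,pi/4] (3*cos(2*u)) du = 3/2.
∫[pi/4,pi/2] (3*cos(2*u)) du = -3/2; the area of that piece is 3/2.
Total area = 3/2 + 3/2 = 3.

3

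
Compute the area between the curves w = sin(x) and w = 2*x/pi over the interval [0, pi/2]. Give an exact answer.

On [0, pi/2], (sin(x)) - (2*x/pi) = -2*x/pi + sin(x) is ≥ 0 throughout, so the area is a single integral of |-2*x/pi + sin(x)|.
∫[0,pi/2] (-2*x/pi + sin(x)) dx = 1 - pi/4.

1 - pi/4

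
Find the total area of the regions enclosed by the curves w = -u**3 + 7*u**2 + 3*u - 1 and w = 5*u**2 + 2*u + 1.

37/12

Set the curves equal: -u**3 + 7*u**2 + 3*u - 1 = 5*u**2 + 2*u + 1, so -u**3 + 2*u**2 + u - 2 = 0, which factors as -(u - 2)*(u - 1)*(u + 1) = 0. The curves meet at u = -1, 1, 2.
On [-1, 1], w = 5*u**2 + 2*u + 1 is on top; that piece has area ∫[-1,1] (-(-u**3 + 2*u**2 + u - 2)) du = 8/3.
On [1, 2], w = -u**3 + 7*u**2 + 3*u - 1 is on top; that piece has area ∫[1,2] (-u**3 + 2*u**2 + u - 2) du = 5/12.
Total enclosed area = 8/3 + 5/12 = 37/12.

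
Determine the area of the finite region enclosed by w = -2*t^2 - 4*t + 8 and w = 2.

Set the curves equal: -2*t^2 - 4*t + 8 = 2, so -2*t^2 - 4*t + 6 = 0, which factors as -2*(t - 1)*(t + 3) = 0. The curves meet at t = -3, 1.
On [-3, 1], w = -2*t^2 - 4*t + 8 is on top; that piece has area ∫[-3,1] (-2*t^2 - 4*t + 6) dt = 64/3.

64/3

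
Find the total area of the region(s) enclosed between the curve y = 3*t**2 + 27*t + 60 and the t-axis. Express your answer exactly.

The curve meets the t-axis where 3*t**2 + 27*t + 60 = 0, i.e. 3*(t + 4)*(t + 5) = 0, at t = -5, -4.
On [-5, -4] the curve lies below the axis; ∫[-5,-4] (3*t**2 + 27*t + 60) dt = -1/2, giving area 1/2.

1/2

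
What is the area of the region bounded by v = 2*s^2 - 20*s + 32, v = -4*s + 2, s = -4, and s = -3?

On [-4, -3], (2*s^2 - 20*s + 32) - (-4*s + 2) = 2*s^2 - 16*s + 30 is ≥ 0 throughout, so the area is a single integral of |2*s^2 - 16*s + 30|.
∫[-4,-3] (2*s^2 - 16*s + 30) ds = 332/3.

332/3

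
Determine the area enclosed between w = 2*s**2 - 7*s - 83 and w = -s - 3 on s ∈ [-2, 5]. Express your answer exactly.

On [-2, 5], (2*s**2 - 7*s - 83) - (-s - 3) = 2*s**2 - 6*s - 80 is ≤ 0 throughout, so the area is a single integral of |2*s**2 - 6*s - 80|.
∫[-2,5] (2*s**2 - 6*s - 80) ds = -1603/3; the area of that piece is 1603/3.

1603/3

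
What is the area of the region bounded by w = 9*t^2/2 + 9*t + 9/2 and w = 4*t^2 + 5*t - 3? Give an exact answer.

2/3

Set the curves equal: 9*t^2/2 + 9*t + 9/2 = 4*t^2 + 5*t - 3, so t^2/2 + 4*t + 15/2 = 0, which factors as (t + 3)*(t + 5)/2 = 0. The curves meet at t = -5, -3.
On [-5, -3], w = 4*t^2 + 5*t - 3 is on top; that piece has area ∫[-5,-3] (-(t^2/2 + 4*t + 15/2)) dt = 2/3.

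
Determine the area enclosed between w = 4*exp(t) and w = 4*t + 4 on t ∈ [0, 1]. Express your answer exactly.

On [0, 1], (4*exp(t)) - (4*t + 4) = -4*t + 4*exp(t) - 4 is ≥ 0 throughout, so the area is a single integral of |-4*t + 4*exp(t) - 4|.
∫[0,1] (-4*t + 4*exp(t) - 4) dt = -10 + 4*exp(1).

-10 + 4*exp(1)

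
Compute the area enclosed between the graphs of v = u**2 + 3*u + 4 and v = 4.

Set the curves equal: u**2 + 3*u + 4 = 4, so u**2 + 3*u = 0, which factors as u*(u + 3) = 0. The curves meet at u = -3, 0.
On [-3, 0], v = 4 is on top; that piece has area ∫[-3,0] (-(u**2 + 3*u)) du = 9/2.

9/2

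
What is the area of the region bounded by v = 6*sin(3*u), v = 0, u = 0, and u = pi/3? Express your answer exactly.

On [0, pi/3], (6*sin(3*u)) - (0) = 6*sin(3*u) is ≥ 0 throughout, so the area is a single integral of |6*sin(3*u)|.
∫[0,pi/3] (6*sin(3*u)) du = 4.

4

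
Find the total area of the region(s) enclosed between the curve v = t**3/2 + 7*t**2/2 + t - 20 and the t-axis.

1741/24

The curve meets the t-axis where t**3/2 + 7*t**2/2 + t - 20 = 0, i.e. (t - 2)*(t + 4)*(t + 5)/2 = 0, at t = -5, -4, 2.
On [-5, -4] the curve lies above the axis; ∫[-5,-4] (t**3/2 + 7*t**2/2 + t - 20) dt = 13/24, giving area 13/24.
On [-4, 2] the curve lies below the axis; ∫[-4,2] (t**3/2 + 7*t**2/2 + t - 20) dt = -72, giving area 72.
Total area = 13/24 + 72 = 1741/24.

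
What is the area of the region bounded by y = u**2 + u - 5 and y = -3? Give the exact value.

Set the curves equal: u**2 + u - 5 = -3, so u**2 + u - 2 = 0, which factors as (u - 1)*(u + 2) = 0. The curves meet at u = -2, 1.
On [-2, 1], y = -3 is on top; that piece has area ∫[-2,1] (-(u**2 + u - 2)) du = 9/2.

9/2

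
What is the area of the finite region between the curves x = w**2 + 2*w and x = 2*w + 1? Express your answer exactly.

4/3

Both boundary curves give x as a function of w, so integrate with respect to w. Setting them equal: w**2 - 1 = 0, i.e. (w - 1)*(w + 1) = 0, so they meet at w = -1, 1.
For w in [-1, 1], x = w**2 + 2*w is on the left; area = ∫[-1,1] (-(w**2 - 1)) dw = 4/3.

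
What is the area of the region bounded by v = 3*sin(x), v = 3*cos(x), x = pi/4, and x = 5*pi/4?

6*sqrt(2)

On [pi/4, 5*pi/4], (3*sin(x)) - (3*cos(x)) = 3*sin(x) - 3*cos(x) is ≥ 0 throughout, so the area is a single integral of |3*sin(x) - 3*cos(x)|.
∫[pi/4,5*pi/4] (3*sin(x) - 3*cos(x)) dx = 6*sqrt(2).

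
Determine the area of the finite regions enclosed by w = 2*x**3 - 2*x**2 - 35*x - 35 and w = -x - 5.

Set the curves equal: 2*x**3 - 2*x**2 - 35*x - 35 = -x - 5, so 2*x**3 - 2*x**2 - 34*x - 30 = 0, which factors as 2*(x - 5)*(x + 1)*(x + 3) = 0. The curves meet at x = -3, -1, 5.
On [-3, -1], w = 2*x**3 - 2*x**2 - 35*x - 35 is on top; that piece has area ∫[-3,-1] (2*x**3 - 2*x**2 - 34*x - 30) dx = 56/3.
On [-1, 5], w = -x - 5 is on top; that piece has area ∫[-1,5] (-(2*x**3 - 2*x**2 - 34*x - 30)) dx = 360.
Total enclosed area = 56/3 + 360 = 1136/3.

1136/3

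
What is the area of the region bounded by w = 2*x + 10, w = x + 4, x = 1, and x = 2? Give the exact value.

15/2

On [1, 2], (2*x + 10) - (x + 4) = x + 6 is ≥ 0 throughout, so the area is a single integral of |x + 6|.
∫[1,2] (x + 6) dx = 15/2.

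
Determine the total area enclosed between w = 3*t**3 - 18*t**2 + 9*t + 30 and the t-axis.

The curve meets the t-axis where 3*t**3 - 18*t**2 + 9*t + 30 = 0, i.e. 3*(t - 5)*(t - 2)*(t + 1) = 0, at t = -1, 2, 5.
On [-1, 2] the curve lies above the axis; ∫[-1,2] (3*t**3 - 18*t**2 + 9*t + 30) dt = 243/4, giving area 243/4.
On [2, 5] the curve lies below the axis; ∫[2,5] (3*t**3 - 18*t**2 + 9*t + 30) dt = -243/4, giving area 243/4.
Total area = 243/4 + 243/4 = 243/2.

243/2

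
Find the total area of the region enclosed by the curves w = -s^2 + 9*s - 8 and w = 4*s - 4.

Set the curves equal: -s^2 + 9*s - 8 = 4*s - 4, so -s^2 + 5*s - 4 = 0, which factors as -(s - 4)*(s - 1) = 0. The curves meet at s = 1, 4.
On [1, 4], w = -s^2 + 9*s - 8 is on top; that piece has area ∫[1,4] (-s^2 + 5*s - 4) ds = 9/2.

9/2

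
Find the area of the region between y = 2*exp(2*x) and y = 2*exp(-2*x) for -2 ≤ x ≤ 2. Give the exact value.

The difference (2*exp(2*x)) - (2*exp(-2*x)) = 2*exp(2*x) - 2*exp(-2*x) changes sign at x = 0 inside [-2, 2], so split the integral there.
∫[-2,0] (2*exp(2*x) - 2*exp(-2*x)) dx = -exp(4) - exp(-4) + 2; the area of that piece is -2 + exp(-4) + exp(4).
∫[0,2] (2*exp(2*x) - 2*exp(-2*x)) dx = -2 + exp(-4) + exp(4).
Total area = (-2 + exp(-4) + exp(4)) + (-2 + exp(-4) + exp(4)) = -4 + 2*exp(-4) + 2*exp(4).

-4 + 2*exp(-4) + 2*exp(4)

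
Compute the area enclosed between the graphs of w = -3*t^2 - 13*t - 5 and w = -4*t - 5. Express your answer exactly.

Set the curves equal: -3*t^2 - 13*t - 5 = -4*t - 5, so -3*t^2 - 9*t = 0, which factors as -3*t*(t + 3) = 0. The curves meet at t = -3, 0.
On [-3, 0], w = -3*t^2 - 13*t - 5 is on top; that piece has area ∫[-3,0] (-3*t^2 - 9*t) dt = 27/2.

27/2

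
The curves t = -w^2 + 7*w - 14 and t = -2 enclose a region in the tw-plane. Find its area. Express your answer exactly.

Both boundary curves give t as a function of w, so integrate with respect to w. Setting them equal: -w^2 + 7*w - 12 = 0, i.e. -(w - 4)*(w - 3) = 0, so they meet at w = 3, 4.
For w in [3, 4], t = -w^2 + 7*w - 14 is on the right; area = ∫[3,4] (-w^2 + 7*w - 12) dw = 1/6.

1/6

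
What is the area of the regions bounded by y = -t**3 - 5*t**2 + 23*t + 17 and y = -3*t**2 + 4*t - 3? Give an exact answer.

Set the curves equal: -t**3 - 5*t**2 + 23*t + 17 = -3*t**2 + 4*t - 3, so -t**3 - 2*t**2 + 19*t + 20 = 0, which factors as -(t - 4)*(t + 1)*(t + 5) = 0. The curves meet at t = -5, -1, 4.
On [-5, -1], y = -3*t**2 + 4*t - 3 is on top; that piece has area ∫[-5,-1] (-(-t**3 - 2*t**2 + 19*t + 20)) dt = 224/3.
On [-1, 4], y = -t**3 - 5*t**2 + 23*t + 17 is on top; that piece has area ∫[-1,4] (-t**3 - 2*t**2 + 19*t + 20) dt = 1625/12.
Total enclosed area = 224/3 + 1625/12 = 2521/12.

2521/12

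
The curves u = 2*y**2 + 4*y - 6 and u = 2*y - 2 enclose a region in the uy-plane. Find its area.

9

Both boundary curves give u as a function of y, so integrate with respect to y. Setting them equal: 2*y**2 + 2*y - 4 = 0, i.e. 2*(y - 1)*(y + 2) = 0, so they meet at y = -2, 1.
For y in [-2, 1], u = 2*y**2 + 4*y - 6 is on the left; area = ∫[-2,1] (-(2*y**2 + 2*y - 4)) dy = 9.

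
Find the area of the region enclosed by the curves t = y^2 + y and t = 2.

Both boundary curves give t as a function of y, so integrate with respect to y. Setting them equal: y^2 + y - 2 = 0, i.e. (y - 1)*(y + 2) = 0, so they meet at y = -2, 1.
For y in [-2, 1], t = y^2 + y is on the left; area = ∫[-2,1] (-(y^2 + y - 2)) dy = 9/2.

9/2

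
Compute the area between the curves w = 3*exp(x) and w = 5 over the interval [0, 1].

The difference (3*exp(x)) - (5) = 3*exp(x) - 5 changes sign at x = log(5/3) inside [0, 1], so split the integral there.
∫[0,log(5/3)] (3*exp(x) - 5) dx = log(243/3125) + 2; the area of that piece is -2 + log(3125/243).
∫[log(5/3),1] (3*exp(x) - 5) dx = -10 - 5*log(3) + 5*log(5) + 3*exp(1).
Total area = (-2 + log(3125/243)) + (-10 - 5*log(3) + 5*log(5) + 3*exp(1)) = -12 - 10*log(3) + 3*exp(1) + 10*log(5).

-12 - 10*log(3) + 3*exp(1) + 10*log(5)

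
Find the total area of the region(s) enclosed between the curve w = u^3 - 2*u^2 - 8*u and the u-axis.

The curve meets the u-axis where u^3 - 2*u^2 - 8*u = 0, i.e. u*(u - 4)*(u + 2) = 0, at u = -2, 0, 4.
On [-2, 0] the curve lies above the axis; ∫[-2,0] (u^3 - 2*u^2 - 8*u) du = 20/3, giving area 20/3.
On [0, 4] the curve lies below the axis; ∫[0,4] (u^3 - 2*u^2 - 8*u) du = -128/3, giving area 128/3.
Total area = 20/3 + 128/3 = 148/3.

148/3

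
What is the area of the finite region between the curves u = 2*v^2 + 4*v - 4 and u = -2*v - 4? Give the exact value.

Both boundary curves give u as a function of v, so integrate with respect to v. Setting them equal: 2*v^2 + 6*v = 0, i.e. 2*v*(v + 3) = 0, so they meet at v = -3, 0.
For v in [-3, 0], u = 2*v^2 + 4*v - 4 is on the left; area = ∫[-3,0] (-(2*v^2 + 6*v)) dv = 9.

9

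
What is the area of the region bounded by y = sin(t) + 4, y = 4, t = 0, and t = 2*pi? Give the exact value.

The difference (sin(t) + 4) - (4) = sin(t) changes sign at t = pi inside [0, 2*pi], so split the integral there.
∫[0,pi] (sin(t)) dt = 2.
∫[pi,2*pi] (sin(t)) dt = -2; the area of that piece is 2.
Total area = 2 + 2 = 4.

4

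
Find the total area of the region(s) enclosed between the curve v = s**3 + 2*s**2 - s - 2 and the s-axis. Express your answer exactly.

The curve meets the s-axis where s**3 + 2*s**2 - s - 2 = 0, i.e. (s - 1)*(s + 1)*(s + 2) = 0, at s = -2, -1, 1.
On [-2, -1] the curve lies above the axis; ∫[-2,-1] (s**3 + 2*s**2 - s - 2) ds = 5/12, giving area 5/12.
On [-1, 1] the curve lies below the axis; ∫[-1,1] (s**3 + 2*s**2 - s - 2) ds = -8/3, giving area 8/3.
Total area = 5/12 + 8/3 = 37/12.

37/12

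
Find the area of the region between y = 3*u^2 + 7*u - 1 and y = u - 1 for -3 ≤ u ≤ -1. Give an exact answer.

The difference (3*u^2 + 7*u - 1) - (u - 1) = 3*u^2 + 6*u changes sign at u = -2 inside [-3, -1], so split the integral there.
∫[-3,-2] (3*u^2 + 6*u) du = 4.
∫[-2,-1] (3*u^2 + 6*u) du = -2; the area of that piece is 2.
Total area = 4 + 2 = 6.

6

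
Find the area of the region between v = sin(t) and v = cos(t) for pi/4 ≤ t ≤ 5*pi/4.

On [pi/4, 5*pi/4], (sin(t)) - (cos(t)) = sin(t) - cos(t) is ≥ 0 throughout, so the area is a single integral of |sin(t) - cos(t)|.
∫[pi/4,5*pi/4] (sin(t) - cos(t)) dt = 2*sqrt(2).

2*sqrt(2)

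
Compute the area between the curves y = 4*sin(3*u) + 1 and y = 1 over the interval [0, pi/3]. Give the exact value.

8/3

On [0, pi/3], (4*sin(3*u) + 1) - (1) = 4*sin(3*u) is ≥ 0 throughout, so the area is a single integral of |4*sin(3*u)|.
∫[0,pi/3] (4*sin(3*u)) du = 8/3.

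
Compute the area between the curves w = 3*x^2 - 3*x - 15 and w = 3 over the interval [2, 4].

The difference (3*x^2 - 3*x - 15) - (3) = 3*x^2 - 3*x - 18 changes sign at x = 3 inside [2, 4], so split the integral there.
∫[2,3] (3*x^2 - 3*x - 18) dx = -13/2; the area of that piece is 13/2.
∫[3,4] (3*x^2 - 3*x - 18) dx = 17/2.
Total area = 13/2 + 17/2 = 15.

15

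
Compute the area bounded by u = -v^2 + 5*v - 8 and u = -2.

Both boundary curves give u as a function of v, so integrate with respect to v. Setting them equal: -v^2 + 5*v - 6 = 0, i.e. -(v - 3)*(v - 2) = 0, so they meet at v = 2, 3.
For v in [2, 3], u = -v^2 + 5*v - 8 is on the right; area = ∫[2,3] (-v^2 + 5*v - 6) dv = 1/6.

1/6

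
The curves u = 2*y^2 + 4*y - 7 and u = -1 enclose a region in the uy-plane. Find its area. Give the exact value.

64/3

Both boundary curves give u as a function of y, so integrate with respect to y. Setting them equal: 2*y^2 + 4*y - 6 = 0, i.e. 2*(y - 1)*(y + 3) = 0, so they meet at y = -3, 1.
For y in [-3, 1], u = 2*y^2 + 4*y - 7 is on the left; area = ∫[-3,1] (-(2*y^2 + 4*y - 6)) dy = 64/3.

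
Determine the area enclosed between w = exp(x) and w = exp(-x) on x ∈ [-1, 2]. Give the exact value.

-4 + exp(-2) + exp(-1) + exp(1) + exp(2)

The difference (exp(x)) - (exp(-x)) = exp(x) - exp(-x) changes sign at x = 0 inside [-1, 2], so split the integral there.
∫[-1,0] (exp(x) - exp(-x)) dx = -exp(1) - exp(-1) + 2; the area of that piece is -2 + exp(-1) + exp(1).
∫[0,2] (exp(x) - exp(-x)) dx = -2 + exp(-2) + exp(2).
Total area = (-2 + exp(-1) + exp(1)) + (-2 + exp(-2) + exp(2)) = -4 + exp(-2) + exp(-1) + exp(1) + exp(2).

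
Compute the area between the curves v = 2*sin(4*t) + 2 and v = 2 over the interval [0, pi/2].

The difference (2*sin(4*t) + 2) - (2) = 2*sin(4*t) changes sign at t = pi/4 inside [0, pi/2], so split the integral there.
∫[0,pi/4] (2*sin(4*t)) dt = 1.
∫[pi/4,pi/2] (2*sin(4*t)) dt = -1; the area of that piece is 1.
Total area = 1 + 1 = 2.

2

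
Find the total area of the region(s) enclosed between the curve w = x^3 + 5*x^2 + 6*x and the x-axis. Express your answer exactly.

37/12

The curve meets the x-axis where x^3 + 5*x^2 + 6*x = 0, i.e. x*(x + 2)*(x + 3) = 0, at x = -3, -2, 0.
On [-3, -2] the curve lies above the axis; ∫[-3,-2] (x^3 + 5*x^2 + 6*x) dx = 5/12, giving area 5/12.
On [-2, 0] the curve lies below the axis; ∫[-2,0] (x^3 + 5*x^2 + 6*x) dx = -8/3, giving area 8/3.
Total area = 5/12 + 8/3 = 37/12.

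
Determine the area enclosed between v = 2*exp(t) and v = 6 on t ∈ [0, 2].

The difference (2*exp(t)) - (6) = 2*exp(t) - 6 changes sign at t = log(3) inside [0, 2], so split the integral there.
∫[0,log(3)] (2*exp(t) - 6) dt = 4 - log(729); the area of that piece is -4 + log(729).
∫[log(3),2] (2*exp(t) - 6) dt = -18 + 6*log(3) + 2*exp(2).
Total area = (-4 + log(729)) + (-18 + 6*log(3) + 2*exp(2)) = -22 + 12*log(3) + 2*exp(2).

-22 + 12*log(3) + 2*exp(2)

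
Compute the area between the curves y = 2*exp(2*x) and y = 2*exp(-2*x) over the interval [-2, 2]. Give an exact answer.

The difference (2*exp(2*x)) - (2*exp(-2*x)) = 2*exp(2*x) - 2*exp(-2*x) changes sign at x = 0 inside [-2, 2], so split the integral there.
∫[-2,0] (2*exp(2*x) - 2*exp(-2*x)) dx = -exp(4) - exp(-4) + 2; the area of that piece is -2 + exp(-4) + exp(4).
∫[0,2] (2*exp(2*x) - 2*exp(-2*x)) dx = -2 + exp(-4) + exp(4).
Total area = (-2 + exp(-4) + exp(4)) + (-2 + exp(-4) + exp(4)) = -4 + 2*exp(-4) + 2*exp(4).

-4 + 2*exp(-4) + 2*exp(4)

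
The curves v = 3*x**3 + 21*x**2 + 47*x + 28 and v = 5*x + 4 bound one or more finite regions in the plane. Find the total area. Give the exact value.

37/4

Set the curves equal: 3*x**3 + 21*x**2 + 47*x + 28 = 5*x + 4, so 3*x**3 + 21*x**2 + 42*x + 24 = 0, which factors as 3*(x + 1)*(x + 2)*(x + 4) = 0. The curves meet at x = -4, -2, -1.
On [-4, -2], v = 3*x**3 + 21*x**2 + 47*x + 28 is on top; that piece has area ∫[-4,-2] (3*x**3 + 21*x**2 + 42*x + 24) dx = 8.
On [-2, -1], v = 5*x + 4 is on top; that piece has area ∫[-2,-1] (-(3*x**3 + 21*x**2 + 42*x + 24)) dx = 5/4.
Total enclosed area = 8 + 5/4 = 37/4.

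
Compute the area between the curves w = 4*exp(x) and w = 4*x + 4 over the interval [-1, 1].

On [-1, 1], (4*exp(x)) - (4*x + 4) = -4*x + 4*exp(x) - 4 is ≥ 0 throughout, so the area is a single integral of |-4*x + 4*exp(x) - 4|.
∫[-1,1] (-4*x + 4*exp(x) - 4) dx = -8 - 4*exp(-1) + 4*exp(1).

-8 - 4*exp(-1) + 4*exp(1)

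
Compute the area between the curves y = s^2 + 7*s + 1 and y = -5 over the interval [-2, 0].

The difference (s^2 + 7*s + 1) - (-5) = s^2 + 7*s + 6 changes sign at s = -1 inside [-2, 0], so split the integral there.
∫[-2,-1] (s^2 + 7*s + 6) ds = -13/6; the area of that piece is 13/6.
∫[-1,0] (s^2 + 7*s + 6) ds = 17/6.
Total area = 13/6 + 17/6 = 5.

5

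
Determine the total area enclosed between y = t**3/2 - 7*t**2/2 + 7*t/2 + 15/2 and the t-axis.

The curve meets the t-axis where t**3/2 - 7*t**2/2 + 7*t/2 + 15/2 = 0, i.e. (t - 5)*(t - 3)*(t + 1)/2 = 0, at t = -1, 3, 5.
On [-1, 3] the curve lies above the axis; ∫[-1,3] (t**3/2 - 7*t**2/2 + 7*t/2 + 15/2) dt = 64/3, giving area 64/3.
On [3, 5] the curve lies below the axis; ∫[3,5] (t**3/2 - 7*t**2/2 + 7*t/2 + 15/2) dt = -10/3, giving area 10/3.
Total area = 64/3 + 10/3 = 74/3.

74/3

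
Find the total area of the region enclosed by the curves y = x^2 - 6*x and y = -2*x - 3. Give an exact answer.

Set the curves equal: x^2 - 6*x = -2*x - 3, so x^2 - 4*x + 3 = 0, which factors as (x - 3)*(x - 1) = 0. The curves meet at x = 1, 3.
On [1, 3], y = -2*x - 3 is on top; that piece has area ∫[1,3] (-(x^2 - 4*x + 3)) dx = 4/3.

4/3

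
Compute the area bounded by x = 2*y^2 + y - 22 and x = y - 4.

72

Both boundary curves give x as a function of y, so integrate with respect to y. Setting them equal: 2*y^2 - 18 = 0, i.e. 2*(y - 3)*(y + 3) = 0, so they meet at y = -3, 3.
For y in [-3, 3], x = 2*y^2 + y - 22 is on the left; area = ∫[-3,3] (-(2*y^2 - 18)) dy = 72.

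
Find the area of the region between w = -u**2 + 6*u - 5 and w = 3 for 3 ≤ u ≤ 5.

The difference (-u**2 + 6*u - 5) - (3) = -u**2 + 6*u - 8 changes sign at u = 4 inside [3, 5], so split the integral there.
∫[3,4] (-u**2 + 6*u - 8) du = 2/3.
∫[4,5] (-u**2 + 6*u - 8) du = -4/3; the area of that piece is 4/3.
Total area = 2/3 + 4/3 = 2.

2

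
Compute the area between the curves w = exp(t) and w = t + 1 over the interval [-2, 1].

On [-2, 1], (exp(t)) - (t + 1) = -t + exp(t) - 1 is ≥ 0 throughout, so the area is a single integral of |-t + exp(t) - 1|.
∫[-2,1] (-t + exp(t) - 1) dt = -3/2 - exp(-2) + exp(1).

-3/2 - exp(-2) + exp(1)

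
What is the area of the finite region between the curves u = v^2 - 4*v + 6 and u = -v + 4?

1/6

Both boundary curves give u as a function of v, so integrate with respect to v. Setting them equal: v^2 - 3*v + 2 = 0, i.e. (v - 2)*(v - 1) = 0, so they meet at v = 1, 2.
For v in [1, 2], u = v^2 - 4*v + 6 is on the left; area = ∫[1,2] (-(v^2 - 3*v + 2)) dv = 1/6.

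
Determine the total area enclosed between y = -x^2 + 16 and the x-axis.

The curve meets the x-axis where -x^2 + 16 = 0, i.e. -(x - 4)*(x + 4) = 0, at x = -4, 4.
On [-4, 4] the curve lies above the axis; ∫[-4,4] (-x^2 + 16) dx = 256/3, giving area 256/3.

256/3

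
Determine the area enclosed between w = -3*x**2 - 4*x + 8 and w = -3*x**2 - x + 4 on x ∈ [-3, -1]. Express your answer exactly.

On [-3, -1], (-3*x**2 - 4*x + 8) - (-3*x**2 - x + 4) = -3*x + 4 is ≥ 0 throughout, so the area is a single integral of |-3*x + 4|.
∫[-3,-1] (-3*x + 4) dx = 20.

20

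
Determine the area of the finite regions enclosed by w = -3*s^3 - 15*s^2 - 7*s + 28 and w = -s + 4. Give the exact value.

Set the curves equal: -3*s^3 - 15*s^2 - 7*s + 28 = -s + 4, so -3*s^3 - 15*s^2 - 6*s + 24 = 0, which factors as -3*(s - 1)*(s + 2)*(s + 4) = 0. The curves meet at s = -4, -2, 1.
On [-4, -2], w = -s + 4 is on top; that piece has area ∫[-4,-2] (-(-3*s^3 - 15*s^2 - 6*s + 24)) ds = 16.
On [-2, 1], w = -3*s^3 - 15*s^2 - 7*s + 28 is on top; that piece has area ∫[-2,1] (-3*s^3 - 15*s^2 - 6*s + 24) ds = 189/4.
Total enclosed area = 16 + 189/4 = 253/4.

253/4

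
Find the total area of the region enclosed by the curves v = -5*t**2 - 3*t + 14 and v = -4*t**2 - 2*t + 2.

Set the curves equal: -5*t**2 - 3*t + 14 = -4*t**2 - 2*t + 2, so -t**2 - t + 12 = 0, which factors as -(t - 3)*(t + 4) = 0. The curves meet at t = -4, 3.
On [-4, 3], v = -5*t**2 - 3*t + 14 is on top; that piece has area ∫[-4,3] (-t**2 - t + 12) dt = 343/6.

343/6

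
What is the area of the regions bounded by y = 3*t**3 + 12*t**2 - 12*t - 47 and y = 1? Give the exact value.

Set the curves equal: 3*t**3 + 12*t**2 - 12*t - 47 = 1, so 3*t**3 + 12*t**2 - 12*t - 48 = 0, which factors as 3*(t - 2)*(t + 2)*(t + 4) = 0. The curves meet at t = -4, -2, 2.
On [-4, -2], y = 3*t**3 + 12*t**2 - 12*t - 47 is on top; that piece has area ∫[-4,-2] (3*t**3 + 12*t**2 - 12*t - 48) dt = 20.
On [-2, 2], y = 1 is on top; that piece has area ∫[-2,2] (-(3*t**3 + 12*t**2 - 12*t - 48)) dt = 128.
Total enclosed area = 20 + 128 = 148.

148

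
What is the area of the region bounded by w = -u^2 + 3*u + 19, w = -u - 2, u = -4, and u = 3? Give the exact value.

The difference (-u^2 + 3*u + 19) - (-u - 2) = -u^2 + 4*u + 21 changes sign at u = -3 inside [-4, 3], so split the integral there.
∫[-4,-3] (-u^2 + 4*u + 21) du = -16/3; the area of that piece is 16/3.
∫[-3,3] (-u^2 + 4*u + 21) du = 108.
Total area = 16/3 + 108 = 340/3.

340/3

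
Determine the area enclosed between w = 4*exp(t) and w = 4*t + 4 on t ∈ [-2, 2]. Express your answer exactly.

-16 - 4*exp(-2) + 4*exp(2)

On [-2, 2], (4*exp(t)) - (4*t + 4) = -4*t + 4*exp(t) - 4 is ≥ 0 throughout, so the area is a single integral of |-4*t + 4*exp(t) - 4|.
∫[-2,2] (-4*t + 4*exp(t) - 4) dt = -16 - 4*exp(-2) + 4*exp(2).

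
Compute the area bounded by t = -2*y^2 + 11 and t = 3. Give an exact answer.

Both boundary curves give t as a function of y, so integrate with respect to y. Setting them equal: -2*y^2 + 8 = 0, i.e. -2*(y - 2)*(y + 2) = 0, so they meet at y = -2, 2.
For y in [-2, 2], t = -2*y^2 + 11 is on the right; area = ∫[-2,2] (-2*y^2 + 8) dy = 64/3.

64/3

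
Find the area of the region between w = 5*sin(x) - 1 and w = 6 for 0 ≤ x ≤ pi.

On [0, pi], (5*sin(x) - 1) - (6) = 5*sin(x) - 7 is ≤ 0 throughout, so the area is a single integral of |5*sin(x) - 7|.
∫[0,pi] (5*sin(x) - 7) dx = 10 - 7*pi; the area of that piece is -10 + 7*pi.

-10 + 7*pi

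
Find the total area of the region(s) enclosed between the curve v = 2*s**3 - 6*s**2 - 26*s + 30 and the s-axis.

256

The curve meets the s-axis where 2*s**3 - 6*s**2 - 26*s + 30 = 0, i.e. 2*(s - 5)*(s - 1)*(s + 3) = 0, at s = -3, 1, 5.
On [-3, 1] the curve lies above the axis; ∫[-3,1] (2*s**3 - 6*s**2 - 26*s + 30) ds = 128, giving area 128.
On [1, 5] the curve lies below the axis; ∫[1,5] (2*s**3 - 6*s**2 - 26*s + 30) ds = -128, giving area 128.
Total area = 128 + 128 = 256.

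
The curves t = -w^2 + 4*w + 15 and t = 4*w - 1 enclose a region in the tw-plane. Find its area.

256/3

Both boundary curves give t as a function of w, so integrate with respect to w. Setting them equal: -w^2 + 16 = 0, i.e. -(w - 4)*(w + 4) = 0, so they meet at w = -4, 4.
For w in [-4, 4], t = -w^2 + 4*w + 15 is on the right; area = ∫[-4,4] (-w^2 + 16) dw = 256/3.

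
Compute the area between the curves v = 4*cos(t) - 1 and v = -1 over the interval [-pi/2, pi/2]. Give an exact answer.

On [-pi/2, pi/2], (4*cos(t) - 1) - (-1) = 4*cos(t) is ≥ 0 throughout, so the area is a single integral of |4*cos(t)|.
∫[-pi/2,pi/2] (4*cos(t)) dt = 8.

8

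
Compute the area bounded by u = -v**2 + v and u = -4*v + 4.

Both boundary curves give u as a function of v, so integrate with respect to v. Setting them equal: -v**2 + 5*v - 4 = 0, i.e. -(v - 4)*(v - 1) = 0, so they meet at v = 1, 4.
For v in [1, 4], u = -v**2 + v is on the right; area = ∫[1,4] (-v**2 + 5*v - 4) dv = 9/2.

9/2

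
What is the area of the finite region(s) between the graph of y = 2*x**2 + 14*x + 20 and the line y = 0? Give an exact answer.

The curve meets the x-axis where 2*x**2 + 14*x + 20 = 0, i.e. 2*(x + 2)*(x + 5) = 0, at x = -5, -2.
On [-5, -2] the curve lies below the axis; ∫[-5,-2] (2*x**2 + 14*x + 20) dx = -9, giving area 9.

9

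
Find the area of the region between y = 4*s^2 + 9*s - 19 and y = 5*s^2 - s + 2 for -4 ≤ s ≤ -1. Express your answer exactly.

159

On [-4, -1], (4*s^2 + 9*s - 19) - (5*s^2 - s + 2) = -s^2 + 10*s - 21 is ≤ 0 throughout, so the area is a single integral of |-s^2 + 10*s - 21|.
∫[-4,-1] (-s^2 + 10*s - 21) ds = -159; the area of that piece is 159.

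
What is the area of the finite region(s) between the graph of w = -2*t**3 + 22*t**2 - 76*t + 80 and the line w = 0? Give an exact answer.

The curve meets the t-axis where -2*t**3 + 22*t**2 - 76*t + 80 = 0, i.e. -2*(t - 5)*(t - 4)*(t - 2) = 0, at t = 2, 4, 5.
On [2, 4] the curve lies below the axis; ∫[2,4] (-2*t**3 + 22*t**2 - 76*t + 80) dt = -16/3, giving area 16/3.
On [4, 5] the curve lies above the axis; ∫[4,5] (-2*t**3 + 22*t**2 - 76*t + 80) dt = 5/6, giving area 5/6.
Total area = 16/3 + 5/6 = 37/6.

37/6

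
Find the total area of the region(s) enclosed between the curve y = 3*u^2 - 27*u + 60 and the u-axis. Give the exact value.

The curve meets the u-axis where 3*u^2 - 27*u + 60 = 0, i.e. 3*(u - 5)*(u - 4) = 0, at u = 4, 5.
On [4, 5] the curve lies below the axis; ∫[4,5] (3*u^2 - 27*u + 60) du = -1/2, giving area 1/2.

1/2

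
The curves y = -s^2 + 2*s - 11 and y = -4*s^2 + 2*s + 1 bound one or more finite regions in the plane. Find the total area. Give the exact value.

Set the curves equal: -s^2 + 2*s - 11 = -4*s^2 + 2*s + 1, so 3*s^2 - 12 = 0, which factors as 3*(s - 2)*(s + 2) = 0. The curves meet at s = -2, 2.
On [-2, 2], y = -4*s^2 + 2*s + 1 is on top; that piece has area ∫[-2,2] (-(3*s^2 - 12)) ds = 32.

32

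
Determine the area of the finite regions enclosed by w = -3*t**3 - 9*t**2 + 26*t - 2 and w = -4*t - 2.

1221/4

Set the curves equal: -3*t**3 - 9*t**2 + 26*t - 2 = -4*t - 2, so -3*t**3 - 9*t**2 + 30*t = 0, which factors as -3*t*(t - 2)*(t + 5) = 0. The curves meet at t = -5, 0, 2.
On [-5, 0], w = -4*t - 2 is on top; that piece has area ∫[-5,0] (-(-3*t**3 - 9*t**2 + 30*t)) dt = 1125/4.
On [0, 2], w = -3*t**3 - 9*t**2 + 26*t - 2 is on top; that piece has area ∫[0,2] (-3*t**3 - 9*t**2 + 30*t) dt = 24.
Total enclosed area = 1125/4 + 24 = 1221/4.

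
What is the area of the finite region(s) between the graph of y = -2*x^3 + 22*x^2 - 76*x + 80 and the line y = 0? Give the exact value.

The curve meets the x-axis where -2*x^3 + 22*x^2 - 76*x + 80 = 0, i.e. -2*(x - 5)*(x - 4)*(x - 2) = 0, at x = 2, 4, 5.
On [2, 4] the curve lies below the axis; ∫[2,4] (-2*x^3 + 22*x^2 - 76*x + 80) dx = -16/3, giving area 16/3.
On [4, 5] the curve lies above the axis; ∫[4,5] (-2*x^3 + 22*x^2 - 76*x + 80) dx = 5/6, giving area 5/6.
Total area = 16/3 + 5/6 = 37/6.

37/6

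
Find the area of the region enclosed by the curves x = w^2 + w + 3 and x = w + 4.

Both boundary curves give x as a function of w, so integrate with respect to w. Setting them equal: w^2 - 1 = 0, i.e. (w - 1)*(w + 1) = 0, so they meet at w = -1, 1.
For w in [-1, 1], x = w^2 + w + 3 is on the left; area = ∫[-1,1] (-(w^2 - 1)) dw = 4/3.

4/3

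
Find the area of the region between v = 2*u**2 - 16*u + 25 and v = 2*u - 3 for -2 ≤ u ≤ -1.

On [-2, -1], (2*u**2 - 16*u + 25) - (2*u - 3) = 2*u**2 - 18*u + 28 is ≥ 0 throughout, so the area is a single integral of |2*u**2 - 18*u + 28|.
∫[-2,-1] (2*u**2 - 18*u + 28) du = 179/3.

179/3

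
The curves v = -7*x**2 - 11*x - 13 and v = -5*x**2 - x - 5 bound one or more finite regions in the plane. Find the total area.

9

Set the curves equal: -7*x**2 - 11*x - 13 = -5*x**2 - x - 5, so -2*x**2 - 10*x - 8 = 0, which factors as -2*(x + 1)*(x + 4) = 0. The curves meet at x = -4, -1.
On [-4, -1], v = -7*x**2 - 11*x - 13 is on top; that piece has area ∫[-4,-1] (-2*x**2 - 10*x - 8) dx = 9.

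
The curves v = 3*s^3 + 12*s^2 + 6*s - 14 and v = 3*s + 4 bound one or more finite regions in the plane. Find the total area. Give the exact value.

Set the curves equal: 3*s^3 + 12*s^2 + 6*s - 14 = 3*s + 4, so 3*s^3 + 12*s^2 + 3*s - 18 = 0, which factors as 3*(s - 1)*(s + 2)*(s + 3) = 0. The curves meet at s = -3, -2, 1.
On [-3, -2], v = 3*s^3 + 12*s^2 + 6*s - 14 is on top; that piece has area ∫[-3,-2] (3*s^3 + 12*s^2 + 3*s - 18) ds = 7/4.
On [-2, 1], v = 3*s + 4 is on top; that piece has area ∫[-2,1] (-(3*s^3 + 12*s^2 + 3*s - 18)) ds = 135/4.
Total enclosed area = 7/4 + 135/4 = 71/2.

71/2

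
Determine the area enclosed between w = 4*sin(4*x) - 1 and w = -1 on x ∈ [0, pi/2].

4

The difference (4*sin(4*x) - 1) - (-1) = 4*sin(4*x) changes sign at x = pi/4 inside [0, pi/2], so split the integral there.
∫[0,pi/4] (4*sin(4*x)) dx = 2.
∫[pi/4,pi/2] (4*sin(4*x)) dx = -2; the area of that piece is 2.
Total area = 2 + 2 = 4.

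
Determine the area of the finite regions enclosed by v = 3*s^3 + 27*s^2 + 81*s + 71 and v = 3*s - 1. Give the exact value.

3/2

Set the curves equal: 3*s^3 + 27*s^2 + 81*s + 71 = 3*s - 1, so 3*s^3 + 27*s^2 + 78*s + 72 = 0, which factors as 3*(s + 2)*(s + 3)*(s + 4) = 0. The curves meet at s = -4, -3, -2.
On [-4, -3], v = 3*s^3 + 27*s^2 + 81*s + 71 is on top; that piece has area ∫[-4,-3] (3*s^3 + 27*s^2 + 78*s + 72) ds = 3/4.
On [-3, -2], v = 3*s - 1 is on top; that piece has area ∫[-3,-2] (-(3*s^3 + 27*s^2 + 78*s + 72)) ds = 3/4.
Total enclosed area = 3/4 + 3/4 = 3/2.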